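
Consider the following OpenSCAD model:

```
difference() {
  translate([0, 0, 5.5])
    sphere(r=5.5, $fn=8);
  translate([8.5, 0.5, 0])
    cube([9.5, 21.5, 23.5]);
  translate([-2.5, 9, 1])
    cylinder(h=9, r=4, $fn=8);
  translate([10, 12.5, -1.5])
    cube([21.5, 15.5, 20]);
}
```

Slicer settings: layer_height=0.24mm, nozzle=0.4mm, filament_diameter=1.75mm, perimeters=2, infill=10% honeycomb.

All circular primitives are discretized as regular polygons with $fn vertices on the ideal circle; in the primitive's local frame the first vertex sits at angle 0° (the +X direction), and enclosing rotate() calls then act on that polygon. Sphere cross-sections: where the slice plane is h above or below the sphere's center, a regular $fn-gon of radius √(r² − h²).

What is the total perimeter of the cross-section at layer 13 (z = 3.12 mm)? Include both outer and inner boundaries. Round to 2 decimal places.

30.36 mm

At z = 3.12 mm: the r=5.5 sphere contributes a regular 8-gon of circumradius √(5.5²−2.38²) = 4.958 (perimeter = 2·8·4.958·sin(180°/8) = 30.36 mm); the cube at (8.5, 0.5) (footprint 9.5×21.5) is included at this height (perimeter 62.00 mm); the r=4 cylinder at (-2.5, 9) gives a regular 8-gon of circumradius 4 (constant along its height) (perimeter = 2·8·4.000·sin(180°/8) = 24.49 mm); the 21.5×15.5 cube at (10, 12.5) contributes its full rectangle (perimeter 74.00 mm); Subtracting the remaining from the first: starting from the r=5.5 sphere, the 9.5×21.5 cube at (8.5, 0.5) misses the remaining region (no effect); the r=4 cylinder at (-2.5, 9) misses the remaining region (no effect); the 21.5×15.5 cube at (10, 12.5) misses the remaining region (no effect) — boundary = 30.36 mm. Overall, the cross-section is a single solid region. Total boundary length (outer) = 30.36 mm.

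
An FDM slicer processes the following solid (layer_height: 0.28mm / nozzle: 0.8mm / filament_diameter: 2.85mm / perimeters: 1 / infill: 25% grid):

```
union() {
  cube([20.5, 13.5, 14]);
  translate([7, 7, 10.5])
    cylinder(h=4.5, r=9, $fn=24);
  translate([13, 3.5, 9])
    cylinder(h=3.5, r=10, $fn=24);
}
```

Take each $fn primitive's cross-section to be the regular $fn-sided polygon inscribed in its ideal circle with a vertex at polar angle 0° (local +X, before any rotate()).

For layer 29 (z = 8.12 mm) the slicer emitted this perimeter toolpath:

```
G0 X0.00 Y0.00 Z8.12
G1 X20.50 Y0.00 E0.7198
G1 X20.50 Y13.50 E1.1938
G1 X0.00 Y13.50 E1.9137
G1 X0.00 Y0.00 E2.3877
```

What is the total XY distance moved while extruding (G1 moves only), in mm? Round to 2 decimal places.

Sum the Euclidean lengths of each G1 segment: total = 68.00 mm.

68.00 mm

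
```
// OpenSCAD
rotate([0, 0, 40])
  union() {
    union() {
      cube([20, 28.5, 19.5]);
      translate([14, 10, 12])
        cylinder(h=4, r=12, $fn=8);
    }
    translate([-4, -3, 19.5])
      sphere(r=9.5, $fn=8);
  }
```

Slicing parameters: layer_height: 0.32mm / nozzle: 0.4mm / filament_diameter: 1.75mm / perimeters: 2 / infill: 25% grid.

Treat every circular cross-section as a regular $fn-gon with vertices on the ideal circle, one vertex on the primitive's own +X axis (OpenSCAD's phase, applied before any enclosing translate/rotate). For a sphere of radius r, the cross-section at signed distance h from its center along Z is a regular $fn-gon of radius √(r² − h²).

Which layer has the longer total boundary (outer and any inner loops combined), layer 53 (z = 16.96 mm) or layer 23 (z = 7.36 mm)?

Layer 53 (z = 16.96): the cube is present — its section is the full 20×28.5 rectangle (perimeter 97.00 mm); the cylinder at (14, 10) is absent (z outside [12, 16]); Taking the union: only the 20×28.5 cube is present, so the union is just that shape — boundary = 97.00 mm; the r=9.5 sphere at (-4, -3) contributes a regular 8-gon of circumradius √(9.5²−2.54²) = 9.154 (perimeter = 2·8·9.154·sin(180°/8) = 56.05 mm); Combining (union): the regions partially overlap (shared area 12.35 mm²), so the edge portions inside another operand are dropped and the merged outline is re-measured after clipping — boundary = 138.21 mm; (rotated 40° about Z; rotation is an isometry so areas/perimeters/island counts are preserved). So its perimeter = 138.21 mm. Layer 23 (z = 7.36): the 20×28.5 cube contributes its full rectangle (perimeter 97.00 mm); the cylinder at (14, 10) is not intersected at this z (z outside [12, 16]); Merging all regions: only the 20×28.5 cube is present, so the union is just that shape — boundary = 97.00 mm; the sphere at (-4, -3) is not intersected at this z (|z−center|=12.140 > r=9.5); Taking the union: only that combined region is present, so the union is just that shape — boundary = 97.00 mm; (whole slice rotated 40° about Z — lengths, areas and connectivity unchanged). So its perimeter = 97.00 mm. Layer 53 is larger (138.21 vs 97.00 mm).

layer 53 (z = 16.96 mm)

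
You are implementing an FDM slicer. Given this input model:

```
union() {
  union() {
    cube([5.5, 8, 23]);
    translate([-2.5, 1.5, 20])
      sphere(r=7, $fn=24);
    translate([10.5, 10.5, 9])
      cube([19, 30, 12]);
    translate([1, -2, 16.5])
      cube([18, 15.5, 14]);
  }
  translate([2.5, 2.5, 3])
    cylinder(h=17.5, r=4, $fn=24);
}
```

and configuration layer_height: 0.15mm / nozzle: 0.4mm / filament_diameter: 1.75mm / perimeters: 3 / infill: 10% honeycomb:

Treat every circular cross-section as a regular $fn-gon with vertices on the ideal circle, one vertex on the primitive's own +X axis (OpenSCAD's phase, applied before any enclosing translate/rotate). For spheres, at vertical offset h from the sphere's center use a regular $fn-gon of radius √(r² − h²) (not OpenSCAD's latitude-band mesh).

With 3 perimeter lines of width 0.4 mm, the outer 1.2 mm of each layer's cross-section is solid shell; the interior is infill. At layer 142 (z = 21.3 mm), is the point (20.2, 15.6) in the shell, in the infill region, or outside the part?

At z = 21.3 mm: the cube is present — its section is the full 5.5×8 rectangle; the sphere at (-2.5, 1.5): section is a regular 24-gon, circumradius = √(r²−h²) = √(7²−1.3²) = 6.878; the cube at (10.5, 10.5) is not intersected at this z (z outside [9, 21]); the 18×15.5 cube at (1, -2) contributes its full rectangle; Combining (union): the regions partially overlap (shared area 68.12 mm²), so overlapping operands fuse into one piece — 1 connected region; the cylinder at (2.5, 2.5) is absent (z outside [3, 20.5]); Taking the union: only that combined region is present, so the union is just that shape — 1 connected region. Overall, the cross-section is a single solid region. The nearest boundary edge runs (1.00, 13.50)→(19.00, 13.50); distance from the point to it = 2.42 mm. The point is not inside any of the regions above, so it lies outside the cross-section (2.42 mm from the nearest boundary).

outside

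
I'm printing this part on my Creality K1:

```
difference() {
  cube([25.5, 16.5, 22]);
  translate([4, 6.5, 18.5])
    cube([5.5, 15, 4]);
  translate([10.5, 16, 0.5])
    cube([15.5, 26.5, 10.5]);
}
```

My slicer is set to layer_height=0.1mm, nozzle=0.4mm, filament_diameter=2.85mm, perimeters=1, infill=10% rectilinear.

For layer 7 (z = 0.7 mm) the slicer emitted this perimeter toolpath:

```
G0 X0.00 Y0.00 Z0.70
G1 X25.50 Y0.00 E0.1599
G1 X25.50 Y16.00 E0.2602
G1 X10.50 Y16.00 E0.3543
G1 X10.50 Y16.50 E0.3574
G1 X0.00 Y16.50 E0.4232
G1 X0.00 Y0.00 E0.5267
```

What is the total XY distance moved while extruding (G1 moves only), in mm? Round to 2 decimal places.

84.00 mm

Sum the Euclidean lengths of each G1 segment: total = 84.00 mm.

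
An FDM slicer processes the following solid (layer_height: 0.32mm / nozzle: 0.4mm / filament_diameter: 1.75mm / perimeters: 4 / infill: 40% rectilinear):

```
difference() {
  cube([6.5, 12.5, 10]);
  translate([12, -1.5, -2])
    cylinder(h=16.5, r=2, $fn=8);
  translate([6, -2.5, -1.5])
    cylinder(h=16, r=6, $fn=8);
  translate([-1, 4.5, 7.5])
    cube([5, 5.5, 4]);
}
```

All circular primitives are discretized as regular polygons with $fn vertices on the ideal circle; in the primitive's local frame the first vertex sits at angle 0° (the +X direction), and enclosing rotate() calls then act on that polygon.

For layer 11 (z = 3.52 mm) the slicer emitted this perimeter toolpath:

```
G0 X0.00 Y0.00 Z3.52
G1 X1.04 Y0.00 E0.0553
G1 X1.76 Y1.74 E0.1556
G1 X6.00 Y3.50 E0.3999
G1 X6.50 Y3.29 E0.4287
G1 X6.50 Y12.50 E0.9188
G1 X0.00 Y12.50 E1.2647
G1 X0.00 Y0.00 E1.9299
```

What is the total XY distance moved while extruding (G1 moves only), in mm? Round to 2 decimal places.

Sum the Euclidean lengths of each G1 segment: total = 36.27 mm.

36.27 mm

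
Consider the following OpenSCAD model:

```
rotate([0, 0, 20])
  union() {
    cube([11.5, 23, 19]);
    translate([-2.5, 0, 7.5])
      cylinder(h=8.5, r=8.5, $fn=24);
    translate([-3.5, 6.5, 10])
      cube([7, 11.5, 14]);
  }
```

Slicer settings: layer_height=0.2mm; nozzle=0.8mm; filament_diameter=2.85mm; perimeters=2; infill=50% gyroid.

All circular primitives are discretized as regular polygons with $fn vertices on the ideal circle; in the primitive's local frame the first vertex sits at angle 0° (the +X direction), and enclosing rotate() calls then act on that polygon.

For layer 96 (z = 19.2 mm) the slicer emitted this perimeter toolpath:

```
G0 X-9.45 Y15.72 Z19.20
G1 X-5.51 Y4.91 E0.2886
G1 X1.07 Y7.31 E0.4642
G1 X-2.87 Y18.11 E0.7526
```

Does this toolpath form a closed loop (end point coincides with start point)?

no

Start point (G0): (-9.45, 15.72). End point (last G1): the path does not return to the start — open.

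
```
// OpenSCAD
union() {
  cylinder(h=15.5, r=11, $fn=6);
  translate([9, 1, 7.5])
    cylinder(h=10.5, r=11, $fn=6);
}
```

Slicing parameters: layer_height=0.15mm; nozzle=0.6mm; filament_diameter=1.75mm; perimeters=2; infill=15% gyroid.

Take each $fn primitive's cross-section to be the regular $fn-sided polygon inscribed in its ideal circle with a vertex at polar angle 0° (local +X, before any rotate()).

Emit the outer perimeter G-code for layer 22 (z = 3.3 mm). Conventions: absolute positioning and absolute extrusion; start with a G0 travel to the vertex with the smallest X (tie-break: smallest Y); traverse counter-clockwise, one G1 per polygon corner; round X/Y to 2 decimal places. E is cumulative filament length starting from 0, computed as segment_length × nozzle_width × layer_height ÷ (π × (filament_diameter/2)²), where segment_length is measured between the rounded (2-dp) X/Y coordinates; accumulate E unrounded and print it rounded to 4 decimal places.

At z = 3.3 mm: the r=11 cylinder gives a regular 6-gon of circumradius 11 (constant along its height); the cylinder at (9, 1) is absent (z outside [7.5, 18]); Merging all regions: only the r=11 cylinder is present, so the union is just that shape — 1 connected region. The outline is a single polygon with 6 vertices. Extrusion per mm of travel: 0.6 × 0.15 / (π × 0.875²) = 0.037418. Accumulating E over each segment gives final E = 2.4700.

G0 X-11.00 Y0.00 Z3.30
G1 X-5.50 Y-9.53 E0.4117
G1 X5.50 Y-9.53 E0.8233
G1 X11.00 Y0.00 E1.2350
G1 X5.50 Y9.53 E1.6467
G1 X-5.50 Y9.53 E2.0583
G1 X-11.00 Y0.00 E2.4700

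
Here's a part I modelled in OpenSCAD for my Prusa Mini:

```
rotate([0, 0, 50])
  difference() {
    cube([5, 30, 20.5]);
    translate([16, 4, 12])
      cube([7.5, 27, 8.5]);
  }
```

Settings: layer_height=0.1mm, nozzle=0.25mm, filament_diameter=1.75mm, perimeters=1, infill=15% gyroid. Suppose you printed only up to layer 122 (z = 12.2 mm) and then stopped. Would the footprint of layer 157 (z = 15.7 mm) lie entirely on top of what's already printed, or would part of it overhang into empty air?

entirely on top

Compare the two slices. At z = 12.2: the cube is present — its section is the full 5×30 rectangle (area 150.00 mm²); the 7.5×27 cube at (16, 4) contributes its full rectangle (area 202.50 mm²); Subtracting the remaining from the first: starting from the 5×30 cube (150.00 mm²), the 7.5×27 cube at (16, 4) misses the remaining region (no effect) — area = 150.00 mm²; (rotated 50° about Z; rotation is an isometry so areas/perimeters/island counts are preserved). At z = 15.7: the cube (footprint 5×30) is included at this height (area 150.00 mm²); the cube at (16, 4) (footprint 7.5×27) is included at this height (area 202.50 mm²); Taking the first minus the rest: starting from the 5×30 cube (150.00 mm²), the 7.5×27 cube at (16, 4) misses the remaining region (no effect) — area = 150.00 mm²; (whole slice rotated 50° about Z — lengths, areas and connectivity unchanged). Checking containment: the cross-section at z = 15.7 is a subset of the cross-section at z = 12.2.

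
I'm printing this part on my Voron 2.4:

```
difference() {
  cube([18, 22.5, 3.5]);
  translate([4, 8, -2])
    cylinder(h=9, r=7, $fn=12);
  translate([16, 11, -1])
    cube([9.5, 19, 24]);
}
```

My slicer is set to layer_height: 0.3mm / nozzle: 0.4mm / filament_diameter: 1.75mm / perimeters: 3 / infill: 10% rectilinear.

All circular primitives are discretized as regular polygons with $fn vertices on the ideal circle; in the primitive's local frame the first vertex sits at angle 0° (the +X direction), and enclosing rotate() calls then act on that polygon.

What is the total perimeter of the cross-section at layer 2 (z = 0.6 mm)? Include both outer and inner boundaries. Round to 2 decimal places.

At z = 0.6 mm: the cube is present — its section is the full 18×22.5 rectangle (perimeter 81.00 mm); the r=7 cylinder at (4, 8) gives a regular 12-gon of circumradius 7 (constant along its height) (perimeter = 2·12·7.000·sin(180°/12) = 43.48 mm); the cube at (16, 11) (footprint 9.5×19) is included at this height (perimeter 57.00 mm); Taking the first minus the rest: starting from the 18×22.5 cube, the r=7 cylinder at (4, 8) partially overlaps it — only the 125.03 mm² overlap (of its 147.00 mm²) is removed, clipping the outline; the 9.5×19 cube at (16, 11) partially overlaps it — only the 23.00 mm² overlap (of its 180.50 mm²) is removed, clipping the outline — boundary = 100.28 mm. Overall, the cross-section is a single solid region. Total boundary length (outer) = 100.28 mm.

100.28 mm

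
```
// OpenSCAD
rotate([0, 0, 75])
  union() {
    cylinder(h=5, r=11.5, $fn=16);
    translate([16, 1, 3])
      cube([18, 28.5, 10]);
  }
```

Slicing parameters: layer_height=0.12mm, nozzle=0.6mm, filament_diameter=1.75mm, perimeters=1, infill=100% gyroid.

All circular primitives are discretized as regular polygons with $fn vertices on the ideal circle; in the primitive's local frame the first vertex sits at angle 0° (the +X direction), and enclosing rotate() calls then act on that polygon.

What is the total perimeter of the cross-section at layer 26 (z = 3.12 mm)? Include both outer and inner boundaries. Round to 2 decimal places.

164.79 mm

At z = 3.12 mm: the r=11.5 cylinder contributes a regular 16-gon of circumradius 11.5 (perimeter = 2·16·11.500·sin(180°/16) = 71.79 mm); the cube at (16, 1) (footprint 18×28.5) is included at this height (perimeter 93.00 mm); Merging all regions: the 2 present regions are separate (no shared area or edge), so areas and boundary lengths simply add and each stays a separate island — boundary = 164.79 mm; (rotated 75° about Z; rotation is an isometry so areas/perimeters/island counts are preserved). Overall, the cross-section has 2 separate islands. Total boundary length (outer) = 164.79 mm.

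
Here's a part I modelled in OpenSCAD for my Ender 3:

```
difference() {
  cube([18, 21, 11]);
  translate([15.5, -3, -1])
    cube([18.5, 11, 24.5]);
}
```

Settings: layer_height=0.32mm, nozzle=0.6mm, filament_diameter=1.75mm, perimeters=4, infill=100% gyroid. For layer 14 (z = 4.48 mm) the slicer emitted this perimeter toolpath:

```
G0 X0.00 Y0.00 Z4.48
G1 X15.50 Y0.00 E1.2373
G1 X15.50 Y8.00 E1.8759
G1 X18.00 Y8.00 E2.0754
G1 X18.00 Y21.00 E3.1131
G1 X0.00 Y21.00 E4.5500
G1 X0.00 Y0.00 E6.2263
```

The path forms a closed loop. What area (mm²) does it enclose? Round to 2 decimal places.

Apply the shoelace formula to the sequence of (X, Y) vertices; enclosed area = 358.00 mm².

358.00 mm²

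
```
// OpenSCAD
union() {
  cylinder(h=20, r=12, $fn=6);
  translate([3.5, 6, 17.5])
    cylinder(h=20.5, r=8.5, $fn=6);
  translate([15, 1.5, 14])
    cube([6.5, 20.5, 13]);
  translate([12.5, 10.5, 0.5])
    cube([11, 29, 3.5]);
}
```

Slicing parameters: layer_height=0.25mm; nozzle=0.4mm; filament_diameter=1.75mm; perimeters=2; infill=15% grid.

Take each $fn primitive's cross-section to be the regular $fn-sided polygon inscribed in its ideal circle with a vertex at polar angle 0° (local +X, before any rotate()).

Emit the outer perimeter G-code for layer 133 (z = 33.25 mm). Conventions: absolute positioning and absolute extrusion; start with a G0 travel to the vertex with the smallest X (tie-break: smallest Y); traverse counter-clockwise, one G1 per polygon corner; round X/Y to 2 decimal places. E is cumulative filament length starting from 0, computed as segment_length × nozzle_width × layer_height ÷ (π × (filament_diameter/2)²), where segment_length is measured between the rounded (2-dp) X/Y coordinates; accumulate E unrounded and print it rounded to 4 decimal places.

At z = 33.25 mm: the cylinder does not reach this height (z outside [0, 20]); the r=8.5 cylinder at (3.5, 6) contributes a regular 6-gon of circumradius 8.5; the cube at (15, 1.5) is not intersected at this z (z outside [14, 27]); the cube at (12.5, 10.5) does not reach this height (z outside [0.5, 4]); Taking the union: only the r=8.5 cylinder at (3.5, 6) is present, so the union is just that shape — 1 connected region. The outline is a single polygon with 6 vertices. Extrusion per mm of travel: 0.4 × 0.25 / (π × 0.875²) = 0.041575. Accumulating E over each segment gives final E = 2.1202.

G0 X-5.00 Y6.00 Z33.25
G1 X-0.75 Y-1.36 E0.3533
G1 X7.75 Y-1.36 E0.7067
G1 X12.00 Y6.00 E1.0601
G1 X7.75 Y13.36 E1.4134
G1 X-0.75 Y13.36 E1.7668
G1 X-5.00 Y6.00 E2.1202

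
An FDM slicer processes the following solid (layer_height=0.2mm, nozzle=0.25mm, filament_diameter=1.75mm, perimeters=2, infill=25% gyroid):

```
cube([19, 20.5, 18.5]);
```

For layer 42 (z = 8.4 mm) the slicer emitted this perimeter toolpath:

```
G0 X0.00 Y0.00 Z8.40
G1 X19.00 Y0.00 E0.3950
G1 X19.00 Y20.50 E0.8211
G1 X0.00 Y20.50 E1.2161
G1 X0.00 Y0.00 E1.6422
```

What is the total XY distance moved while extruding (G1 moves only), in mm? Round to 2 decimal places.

Sum the Euclidean lengths of each G1 segment: total = 79.00 mm.

79.00 mm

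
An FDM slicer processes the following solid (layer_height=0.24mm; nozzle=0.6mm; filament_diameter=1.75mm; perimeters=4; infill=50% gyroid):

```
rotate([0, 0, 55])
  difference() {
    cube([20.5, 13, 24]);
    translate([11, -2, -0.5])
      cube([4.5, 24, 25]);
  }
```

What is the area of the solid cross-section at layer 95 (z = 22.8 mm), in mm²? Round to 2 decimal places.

At z = 22.8 mm: the cube is present — its section is the full 20.5×13 rectangle (area 266.50 mm²); the cube at (11, -2) (footprint 4.5×24) is included at this height (area 108.00 mm²); Subtracting the remaining from the first: starting from the 20.5×13 cube (266.50 mm²), the 4.5×24 cube at (11, -2) partially overlaps it — only the 58.50 mm² overlap (of its 108.00 mm²) is removed, clipping the outline — area = 208.00 mm²; (rotated 55° about Z; rotation is an isometry so areas/perimeters/island counts are preserved). Overall, the cross-section has 2 separate islands. Net area = 208.00 mm².

208.00 mm²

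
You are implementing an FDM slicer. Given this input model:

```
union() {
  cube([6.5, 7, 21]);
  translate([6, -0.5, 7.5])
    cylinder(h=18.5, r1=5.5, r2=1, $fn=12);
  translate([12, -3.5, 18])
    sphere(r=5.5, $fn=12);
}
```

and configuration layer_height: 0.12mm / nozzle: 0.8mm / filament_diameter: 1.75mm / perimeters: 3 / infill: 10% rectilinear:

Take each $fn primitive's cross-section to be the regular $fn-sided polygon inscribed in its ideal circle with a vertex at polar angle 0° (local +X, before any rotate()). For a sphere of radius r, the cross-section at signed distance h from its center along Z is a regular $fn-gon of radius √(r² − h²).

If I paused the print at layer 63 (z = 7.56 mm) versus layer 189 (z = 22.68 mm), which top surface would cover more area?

Layer 63 (z = 7.56): the cube is present — its section is the full 6.5×7 rectangle (area 45.50 mm²); the cone at (6, -0.5): at t=0.003 of its height the radius interpolates to r₁+(r₂−r₁)t = 5.485, giving a regular 12-gon of that circumradius (area = (12/2)·5.485²·sin(360°/12) = 90.27 mm²); the sphere at (12, -3.5) does not reach this height (|z−center|=10.440 > r=5.5); Merging all regions: the regions partially overlap — summed areas 135.77 mm² minus the doubly-counted overlap 22.32 mm² gives 113.45 mm² — area = 113.45 mm². So its area = 113.45 mm². Layer 189 (z = 22.68): the cube is absent (z outside [0, 21]); the cone at (6, -0.5): at t=0.821 of its height the radius interpolates to r₁+(r₂−r₁)t = 1.808, giving a regular 12-gon of that circumradius (area = (12/2)·1.808²·sin(360°/12) = 9.80 mm²); the r=5.5 sphere at (12, -3.5) contributes a regular 12-gon of circumradius √(5.5²−4.68²) = 2.889 (area = (12/2)·2.889²·sin(360°/12) = 25.04 mm²); Merging all regions: the 2 present regions are separate (no shared area or edge), so areas and boundary lengths simply add and each stays a separate island — area = 34.84 mm². So its area = 34.84 mm². Layer 63 is larger (113.45 vs 34.84 mm²).

layer 63 (z = 7.56 mm)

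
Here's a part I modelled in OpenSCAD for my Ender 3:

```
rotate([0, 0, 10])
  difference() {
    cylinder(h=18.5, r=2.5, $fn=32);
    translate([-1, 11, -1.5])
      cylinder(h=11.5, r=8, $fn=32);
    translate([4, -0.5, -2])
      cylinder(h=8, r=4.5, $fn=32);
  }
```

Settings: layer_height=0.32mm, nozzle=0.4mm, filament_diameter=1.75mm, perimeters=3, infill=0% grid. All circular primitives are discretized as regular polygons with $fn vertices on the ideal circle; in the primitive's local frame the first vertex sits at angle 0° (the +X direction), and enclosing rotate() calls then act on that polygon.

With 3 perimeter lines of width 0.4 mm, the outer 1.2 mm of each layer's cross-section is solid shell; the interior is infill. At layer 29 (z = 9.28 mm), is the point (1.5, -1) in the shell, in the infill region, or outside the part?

shell

At z = 9.28 mm: the r=2.5 cylinder gives a regular 32-gon of circumradius 2.5 (constant along its height); the cylinder at (-1, 11): section is a regular 32-gon, circumradius r=8; the cylinder at (4, -0.5) is not intersected at this z (z outside [-2, 6]); After the difference (first − rest): starting from the r=2.5 cylinder, the r=8 cylinder at (-1, 11) misses the remaining region (no effect) — 1 connected region; (whole slice rotated 10° about Z — lengths, areas and connectivity unchanged). Overall, the cross-section is a single solid region. Undo the 10° rotation: the query point maps to (1.304, -1.245) in the un-rotated model frame. The nearest boundary edge runs (2.08, -1.39)→(1.77, -1.77); distance from the point to it = 0.69 mm. The point is inside the cross-section, 0.69 mm from the nearest boundary — within the 1.2 mm shell band (3 × 0.4).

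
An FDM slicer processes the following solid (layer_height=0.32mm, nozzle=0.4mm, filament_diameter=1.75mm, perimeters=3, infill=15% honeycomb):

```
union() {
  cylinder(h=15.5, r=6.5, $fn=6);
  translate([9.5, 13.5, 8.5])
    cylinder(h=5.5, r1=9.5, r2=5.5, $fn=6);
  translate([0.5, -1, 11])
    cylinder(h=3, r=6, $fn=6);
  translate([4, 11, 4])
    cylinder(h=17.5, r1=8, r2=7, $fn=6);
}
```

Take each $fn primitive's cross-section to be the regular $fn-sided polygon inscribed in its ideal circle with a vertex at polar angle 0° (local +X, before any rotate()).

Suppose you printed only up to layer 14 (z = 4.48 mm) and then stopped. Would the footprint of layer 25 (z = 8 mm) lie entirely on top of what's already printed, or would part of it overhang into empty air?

entirely on top

Compare the two slices. At z = 4.48: the r=6.5 cylinder contributes a regular 6-gon of circumradius 6.5 (area = (6/2)·6.500²·sin(360°/6) = 109.77 mm²); the cone at (9.5, 13.5) is not intersected at this z (z outside [8.5, 14]); the cylinder at (0.5, -1) is absent (z outside [11, 14]); the cone at (4, 11) contributes a regular 6-gon of circumradius 7.973 (interpolated between r1=8 and r2=7 at t=0.027) (area = (6/2)·7.973²·sin(360°/6) = 165.14 mm²); Merging all regions: the regions partially overlap — summed areas 274.91 mm² minus the doubly-counted overlap 6.32 mm² gives 268.59 mm² — area = 268.59 mm². At z = 8: the cylinder: section is a regular 6-gon, circumradius r=6.5 (area = (6/2)·6.500²·sin(360°/6) = 109.77 mm²); the cone at (9.5, 13.5) is not intersected at this z (z outside [8.5, 14]); the cylinder at (0.5, -1) is absent (z outside [11, 14]); the cone at (4, 11): at t=0.229 of its height the radius interpolates to r₁+(r₂−r₁)t = 7.771, giving a regular 6-gon of that circumradius (area = (6/2)·7.771²·sin(360°/6) = 156.91 mm²); Merging all regions: the regions partially overlap — summed areas 266.68 mm² minus the doubly-counted overlap 5.33 mm² gives 261.35 mm² — area = 261.35 mm². Checking containment: the cross-section at z = 8 is a subset of the cross-section at z = 4.48.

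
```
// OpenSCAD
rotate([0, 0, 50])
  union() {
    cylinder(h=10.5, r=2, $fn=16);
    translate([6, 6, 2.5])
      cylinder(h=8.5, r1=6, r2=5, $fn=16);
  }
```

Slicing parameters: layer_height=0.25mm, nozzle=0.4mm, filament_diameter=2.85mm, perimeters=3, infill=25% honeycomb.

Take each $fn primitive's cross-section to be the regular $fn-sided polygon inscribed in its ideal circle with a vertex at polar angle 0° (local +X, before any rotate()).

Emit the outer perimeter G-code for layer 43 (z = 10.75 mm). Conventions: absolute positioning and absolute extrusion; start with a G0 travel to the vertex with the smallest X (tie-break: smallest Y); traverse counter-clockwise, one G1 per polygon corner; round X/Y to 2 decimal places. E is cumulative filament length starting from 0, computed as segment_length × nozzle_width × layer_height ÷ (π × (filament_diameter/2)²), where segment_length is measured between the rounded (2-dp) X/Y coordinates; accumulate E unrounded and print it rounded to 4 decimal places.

G0 X-5.75 Y8.01 Z10.75
G1 X-5.20 Y6.13 E0.0307
G1 X-3.97 Y4.60 E0.0615
G1 X-2.25 Y3.66 E0.0922
G1 X-0.30 Y3.44 E0.1230
G1 X1.58 Y3.99 E0.1537
G1 X3.11 Y5.22 E0.1844
G1 X4.06 Y6.94 E0.2152
G1 X4.27 Y8.89 E0.2460
G1 X3.72 Y10.78 E0.2768
G1 X2.49 Y12.31 E0.3076
G1 X0.77 Y13.25 E0.3383
G1 X-1.18 Y13.46 E0.3691
G1 X-3.06 Y12.91 E0.3998
G1 X-4.59 Y11.69 E0.4305
G1 X-5.54 Y9.97 E0.4613
G1 X-5.75 Y8.01 E0.4922

At z = 10.75 mm: the cylinder is absent (z outside [0, 10.5]); the cone at (6, 6) (r1=6→r2=5) has section circumradius 5.029 here — a regular 16-gon; Combining (union): only the cone at (6, 6) is present, so the union is just that shape — 1 connected region; (whole slice rotated 50° about Z — lengths, areas and connectivity unchanged). The outline is a single polygon with 16 vertices. Extrusion per mm of travel: 0.4 × 0.25 / (π × 1.425²) = 0.015675. Accumulating E over each segment gives final E = 0.4922.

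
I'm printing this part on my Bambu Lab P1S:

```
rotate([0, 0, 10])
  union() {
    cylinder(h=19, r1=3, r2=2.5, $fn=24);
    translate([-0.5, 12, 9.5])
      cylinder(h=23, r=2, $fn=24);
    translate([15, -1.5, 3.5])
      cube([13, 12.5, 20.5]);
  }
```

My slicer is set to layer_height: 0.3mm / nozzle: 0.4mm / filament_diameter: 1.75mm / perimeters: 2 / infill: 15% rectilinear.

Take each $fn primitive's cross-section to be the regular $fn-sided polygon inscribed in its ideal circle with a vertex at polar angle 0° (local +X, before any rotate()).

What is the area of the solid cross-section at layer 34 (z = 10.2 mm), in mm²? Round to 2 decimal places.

At z = 10.2 mm: the cone (r1=3→r2=2.5) has section circumradius 2.732 here — a regular 24-gon (area = (24/2)·2.732²·sin(360°/24) = 23.17 mm²); the cylinder at (-0.5, 12): section is a regular 24-gon, circumradius r=2 (area = (24/2)·2.000²·sin(360°/24) = 12.42 mm²); the 13×12.5 cube at (15, -1.5) contributes its full rectangle (area 162.50 mm²); Merging all regions: the 3 present regions are separate (no shared area or edge), so areas and boundary lengths simply add and each stays a separate island — area = 198.10 mm²; (whole slice rotated 10° about Z — lengths, areas and connectivity unchanged). Overall, the cross-section has 3 separate islands. Net area = 198.10 mm².

198.10 mm²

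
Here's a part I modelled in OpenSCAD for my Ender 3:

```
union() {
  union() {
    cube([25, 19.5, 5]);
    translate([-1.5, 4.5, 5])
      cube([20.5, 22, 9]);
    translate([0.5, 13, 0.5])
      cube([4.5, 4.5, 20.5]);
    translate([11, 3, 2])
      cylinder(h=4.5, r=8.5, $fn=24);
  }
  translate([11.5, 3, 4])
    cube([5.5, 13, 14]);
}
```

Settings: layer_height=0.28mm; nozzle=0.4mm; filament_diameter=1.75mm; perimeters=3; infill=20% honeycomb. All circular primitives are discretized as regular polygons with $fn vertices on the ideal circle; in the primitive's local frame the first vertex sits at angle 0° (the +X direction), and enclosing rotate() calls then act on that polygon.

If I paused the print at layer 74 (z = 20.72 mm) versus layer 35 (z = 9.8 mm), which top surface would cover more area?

Layer 74 (z = 20.72): the cube does not reach this height (z outside [0, 5]); the cube at (-1.5, 4.5) is absent (z outside [5, 14]); the cube at (0.5, 13) is present — its section is the full 4.5×4.5 rectangle (area 20.25 mm²); the cylinder at (11, 3) does not reach this height (z outside [2, 6.5]); Combining (union): only the 4.5×4.5 cube at (0.5, 13) is present, so the union is just that shape — area = 20.25 mm²; the cube at (11.5, 3) does not reach this height (z outside [4, 18]); Merging all regions: only the result so far is present, so the union is just that shape — area = 20.25 mm². So its area = 20.25 mm². Layer 35 (z = 9.8): the cube is absent (z outside [0, 5]); the cube at (-1.5, 4.5) is present — its section is the full 20.5×22 rectangle (area 451.00 mm²); the 4.5×4.5 cube at (0.5, 13) contributes its full rectangle (area 20.25 mm²); the cylinder at (11, 3) does not reach this height (z outside [2, 6.5]); Taking the union: the 4.5×4.5 cube at (0.5, 13) lies entirely inside the 20.5×22 cube at (-1.5, 4.5), so the union is just the 20.5×22 cube at (-1.5, 4.5) — area = 451.00 mm²; the cube at (11.5, 3) is present — its section is the full 5.5×13 rectangle (area 71.50 mm²); Combining (union): the regions partially overlap — summed areas 522.50 mm² minus the doubly-counted overlap 63.25 mm² gives 459.25 mm² — area = 459.25 mm². So its area = 459.25 mm². Layer 35 is larger (459.25 vs 20.25 mm²).

layer 35 (z = 9.8 mm)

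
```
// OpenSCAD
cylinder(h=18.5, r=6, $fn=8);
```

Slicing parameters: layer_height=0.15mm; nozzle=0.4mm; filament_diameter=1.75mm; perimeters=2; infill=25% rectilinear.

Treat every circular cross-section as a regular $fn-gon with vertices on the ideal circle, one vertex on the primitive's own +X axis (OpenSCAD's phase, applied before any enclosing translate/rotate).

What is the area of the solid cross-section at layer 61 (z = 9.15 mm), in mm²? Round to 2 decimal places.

At z = 9.15 mm: the r=6 cylinder contributes a regular 8-gon of circumradius 6 (area = (8/2)·6.000²·sin(360°/8) = 101.82 mm²). Overall, the cross-section is a single solid region. Net area = 101.82 mm².

101.82 mm²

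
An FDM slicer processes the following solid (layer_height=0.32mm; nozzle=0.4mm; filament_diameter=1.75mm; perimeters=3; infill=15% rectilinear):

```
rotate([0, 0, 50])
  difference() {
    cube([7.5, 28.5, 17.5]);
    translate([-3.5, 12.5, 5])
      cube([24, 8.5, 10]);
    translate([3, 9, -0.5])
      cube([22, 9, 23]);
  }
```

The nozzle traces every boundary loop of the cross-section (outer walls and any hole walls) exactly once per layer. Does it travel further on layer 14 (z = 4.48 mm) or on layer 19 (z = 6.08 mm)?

Layer 14 (z = 4.48): the cube is present — its section is the full 7.5×28.5 rectangle (perimeter 72.00 mm); the cube at (-3.5, 12.5) is not intersected at this z (z outside [5, 15]); the cube at (3, 9) is present — its section is the full 22×9 rectangle (perimeter 62.00 mm); Taking the first minus the rest: starting from the 7.5×28.5 cube, the 22×9 cube at (3, 9) partially overlaps it — only the 40.50 mm² overlap (of its 198.00 mm²) is removed, clipping the outline — boundary = 81.00 mm; (whole slice rotated 50° about Z — lengths, areas and connectivity unchanged). So its perimeter = 81.00 mm. Layer 19 (z = 6.08): the cube (footprint 7.5×28.5) is included at this height (perimeter 72.00 mm); the cube at (-3.5, 12.5) (footprint 24×8.5) is included at this height (perimeter 65.00 mm); the cube at (3, 9) (footprint 22×9) is included at this height (perimeter 62.00 mm); Subtracting the remaining from the first: starting from the 7.5×28.5 cube, the 24×8.5 cube at (-3.5, 12.5) partially overlaps it — only the 63.75 mm² overlap (of its 204.00 mm²) is removed, clipping the outline; the 22×9 cube at (3, 9) partially overlaps it — only the 15.75 mm² overlap (of its 198.00 mm²) is removed, clipping the outline — boundary = 70.00 mm; (rotated 50° about Z; rotation is an isometry so areas/perimeters/island counts are preserved). So its perimeter = 70.00 mm. Layer 14 is larger (81.00 vs 70.00 mm).

layer 14 (z = 4.48 mm)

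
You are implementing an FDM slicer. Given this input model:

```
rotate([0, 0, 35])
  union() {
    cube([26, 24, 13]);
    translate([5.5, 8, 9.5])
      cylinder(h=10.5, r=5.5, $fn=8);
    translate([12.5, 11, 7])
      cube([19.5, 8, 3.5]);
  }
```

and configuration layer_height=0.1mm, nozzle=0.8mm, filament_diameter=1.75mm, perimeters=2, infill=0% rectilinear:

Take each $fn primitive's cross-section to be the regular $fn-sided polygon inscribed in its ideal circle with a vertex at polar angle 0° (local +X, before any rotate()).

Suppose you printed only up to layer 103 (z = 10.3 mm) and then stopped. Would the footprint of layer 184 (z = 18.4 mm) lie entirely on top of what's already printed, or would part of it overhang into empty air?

Compare the two slices. At z = 10.3: the cube (footprint 26×24) is included at this height (area 624.00 mm²); the r=5.5 cylinder at (5.5, 8) contributes a regular 8-gon of circumradius 5.5 (area = (8/2)·5.500²·sin(360°/8) = 85.56 mm²); the cube at (12.5, 11) is present — its section is the full 19.5×8 rectangle (area 156.00 mm²); Merging all regions: the regions partially overlap — summed areas 865.56 mm² minus the doubly-counted overlap 193.56 mm² gives 672.00 mm² — area = 672.00 mm²; (whole slice rotated 35° about Z — lengths, areas and connectivity unchanged). At z = 18.4: the cube does not reach this height (z outside [0, 13]); the r=5.5 cylinder at (5.5, 8) gives a regular 8-gon of circumradius 5.5 (constant along its height) (area = (8/2)·5.500²·sin(360°/8) = 85.56 mm²); the cube at (12.5, 11) is not intersected at this z (z outside [7, 10.5]); Merging all regions: only the r=5.5 cylinder at (5.5, 8) is present, so the union is just that shape — area = 85.56 mm²; (rotated 35° about Z; rotation is an isometry so areas/perimeters/island counts are preserved). Checking containment: the cross-section at z = 18.4 is a subset of the cross-section at z = 10.3.

entirely on top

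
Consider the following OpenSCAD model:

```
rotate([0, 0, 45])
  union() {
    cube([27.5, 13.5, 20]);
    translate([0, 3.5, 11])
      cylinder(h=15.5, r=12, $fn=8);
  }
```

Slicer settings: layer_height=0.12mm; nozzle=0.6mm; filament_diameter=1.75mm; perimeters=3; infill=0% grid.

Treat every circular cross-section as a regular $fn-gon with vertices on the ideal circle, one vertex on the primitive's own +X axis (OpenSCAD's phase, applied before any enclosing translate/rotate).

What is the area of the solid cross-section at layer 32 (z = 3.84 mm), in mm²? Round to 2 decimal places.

At z = 3.84 mm: the cube (footprint 27.5×13.5) is included at this height (area 371.25 mm²); the cylinder at (0, 3.5) is not intersected at this z (z outside [11, 26.5]); Taking the union: only the 27.5×13.5 cube is present, so the union is just that shape — area = 371.25 mm²; (rotated 45° about Z; rotation is an isometry so areas/perimeters/island counts are preserved). Overall, the cross-section is a single solid region. Net area = 371.25 mm².

371.25 mm²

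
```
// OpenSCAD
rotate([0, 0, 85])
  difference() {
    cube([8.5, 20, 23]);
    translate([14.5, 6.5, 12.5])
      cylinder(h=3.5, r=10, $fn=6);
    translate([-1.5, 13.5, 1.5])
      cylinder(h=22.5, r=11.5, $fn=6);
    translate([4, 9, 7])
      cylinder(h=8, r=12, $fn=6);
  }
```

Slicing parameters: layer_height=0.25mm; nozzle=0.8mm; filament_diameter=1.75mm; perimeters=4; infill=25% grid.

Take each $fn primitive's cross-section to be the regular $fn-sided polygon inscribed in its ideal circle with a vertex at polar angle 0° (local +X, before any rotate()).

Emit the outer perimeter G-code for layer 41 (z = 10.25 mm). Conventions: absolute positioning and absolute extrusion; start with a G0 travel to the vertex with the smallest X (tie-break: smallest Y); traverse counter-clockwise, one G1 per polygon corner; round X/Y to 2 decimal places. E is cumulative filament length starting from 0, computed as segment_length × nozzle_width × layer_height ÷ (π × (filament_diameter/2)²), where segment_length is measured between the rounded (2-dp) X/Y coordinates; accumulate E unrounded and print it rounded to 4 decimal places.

G0 X-19.38 Y7.97 Z10.25
G1 X-18.74 Y8.26 E0.0584
G1 X-18.58 Y10.16 E0.2170
G1 X-19.18 Y10.21 E0.2670
G1 X-19.38 Y7.97 E0.4540

At z = 10.25 mm: the cube (footprint 8.5×20) is included at this height; the cylinder at (14.5, 6.5) does not reach this height (z outside [12.5, 16]); the r=11.5 cylinder at (-1.5, 13.5) contributes a regular 6-gon of circumradius 11.5; the r=12 cylinder at (4, 9) gives a regular 6-gon of circumradius 12 (constant along its height); Subtracting the remaining from the first: starting from the 8.5×20 cube, the r=11.5 cylinder at (-1.5, 13.5) partially overlaps it — only the 119.87 mm² overlap (of its 343.60 mm²) is removed, clipping the outline; the r=12 cylinder at (4, 9) partially overlaps it — only the 48.87 mm² overlap (of its 374.12 mm²) is removed, clipping the outline — 1 connected region; (whole slice rotated 85° about Z — lengths, areas and connectivity unchanged). The outline is a single polygon with 4 vertices. Extrusion per mm of travel: 0.8 × 0.25 / (π × 0.875²) = 0.083150. Accumulating E over each segment gives final E = 0.4540.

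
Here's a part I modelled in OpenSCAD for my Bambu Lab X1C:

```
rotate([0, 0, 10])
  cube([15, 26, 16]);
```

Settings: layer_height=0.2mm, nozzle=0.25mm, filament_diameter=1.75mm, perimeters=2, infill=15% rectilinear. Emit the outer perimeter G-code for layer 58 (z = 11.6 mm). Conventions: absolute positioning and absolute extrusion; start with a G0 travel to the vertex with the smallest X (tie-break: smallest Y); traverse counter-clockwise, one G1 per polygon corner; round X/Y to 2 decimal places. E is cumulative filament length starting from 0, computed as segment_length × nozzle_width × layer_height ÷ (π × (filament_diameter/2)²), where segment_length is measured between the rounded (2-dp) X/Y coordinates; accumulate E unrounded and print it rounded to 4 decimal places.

At z = 11.6 mm: the cube (footprint 15×26) is included at this height; (whole slice rotated 10° about Z — lengths, areas and connectivity unchanged). The outline is a single polygon with 4 vertices. Extrusion per mm of travel: 0.25 × 0.2 / (π × 0.875²) = 0.020788. Accumulating E over each segment gives final E = 1.7046.

G0 X-4.51 Y25.61 Z11.60
G1 X0.00 Y0.00 E0.5406
G1 X14.77 Y2.60 E0.8523
G1 X10.26 Y28.21 E1.3929
G1 X-4.51 Y25.61 E1.7046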